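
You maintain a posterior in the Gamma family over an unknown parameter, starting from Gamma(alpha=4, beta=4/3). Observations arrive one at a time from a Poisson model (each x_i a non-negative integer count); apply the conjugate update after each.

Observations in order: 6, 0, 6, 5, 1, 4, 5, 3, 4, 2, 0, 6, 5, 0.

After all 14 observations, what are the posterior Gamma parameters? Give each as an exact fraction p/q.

obs 1: x=6 → posterior Gamma(10, 7/3)
obs 2: x=0 → posterior Gamma(10, 10/3)
obs 3: x=6 → posterior Gamma(16, 13/3)
obs 4: x=5 → posterior Gamma(21, 16/3)
obs 5: x=1 → posterior Gamma(22, 19/3)
obs 6: x=4 → posterior Gamma(26, 22/3)
obs 7: x=5 → posterior Gamma(31, 25/3)
obs 8: x=3 → posterior Gamma(34, 28/3)
obs 9: x=4 → posterior Gamma(38, 31/3)
obs 10: x=2 → posterior Gamma(40, 34/3)
obs 11: x=0 → posterior Gamma(40, 37/3)
obs 12: x=6 → posterior Gamma(46, 40/3)
obs 13: x=5 → posterior Gamma(51, 43/3)
obs 14: x=0 → posterior Gamma(51, 46/3)

alpha=51, beta=46/3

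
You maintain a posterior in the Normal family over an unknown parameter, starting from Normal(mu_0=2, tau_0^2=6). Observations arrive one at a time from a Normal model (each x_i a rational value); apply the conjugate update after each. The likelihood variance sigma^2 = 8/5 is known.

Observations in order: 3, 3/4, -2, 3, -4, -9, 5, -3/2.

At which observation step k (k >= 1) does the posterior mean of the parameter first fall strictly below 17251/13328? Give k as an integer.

obs 1: x=3 → posterior Normal(53/19, 24/19)
obs 2: x=3/4 → posterior Normal(257/136, 12/17)
obs 3: x=-2 → posterior Normal(137/196, 24/49)
obs 4: x=3 → posterior Normal(317/256, 3/8)
obs 5: x=-4 → posterior Normal(77/316, 24/79)
obs 6: x=-9 → posterior Normal(-463/376, 12/47)
obs 7: x=5 → posterior Normal(-163/436, 24/109)
obs 8: x=-3/2 → posterior Normal(-253/496, 6/31)

k = 3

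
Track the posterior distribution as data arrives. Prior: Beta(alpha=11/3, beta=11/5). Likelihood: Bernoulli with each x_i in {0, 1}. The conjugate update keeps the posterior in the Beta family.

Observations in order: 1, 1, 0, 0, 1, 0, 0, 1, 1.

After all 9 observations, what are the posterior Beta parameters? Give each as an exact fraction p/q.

alpha=26/3, beta=31/5

obs 1: x=1 → posterior Beta(14/3, 11/5)
obs 2: x=1 → posterior Beta(17/3, 11/5)
obs 3: x=0 → posterior Beta(17/3, 16/5)
obs 4: x=0 → posterior Beta(17/3, 21/5)
obs 5: x=1 → posterior Beta(20/3, 21/5)
obs 6: x=0 → posterior Beta(20/3, 26/5)
obs 7: x=0 → posterior Beta(20/3, 31/5)
obs 8: x=1 → posterior Beta(23/3, 31/5)
obs 9: x=1 → posterior Beta(26/3, 31/5)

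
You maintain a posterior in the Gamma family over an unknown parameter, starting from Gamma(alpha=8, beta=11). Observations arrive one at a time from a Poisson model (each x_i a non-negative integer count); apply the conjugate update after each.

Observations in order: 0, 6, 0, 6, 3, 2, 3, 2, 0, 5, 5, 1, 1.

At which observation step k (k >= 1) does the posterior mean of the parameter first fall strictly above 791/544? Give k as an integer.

k = 6

obs 1: x=0 → posterior Gamma(8, 12)
obs 2: x=6 → posterior Gamma(14, 13)
obs 3: x=0 → posterior Gamma(14, 14)
obs 4: x=6 → posterior Gamma(20, 15)
obs 5: x=3 → posterior Gamma(23, 16)
obs 6: x=2 → posterior Gamma(25, 17)
obs 7: x=3 → posterior Gamma(28, 18)
obs 8: x=2 → posterior Gamma(30, 19)
obs 9: x=0 → posterior Gamma(30, 20)
obs 10: x=5 → posterior Gamma(35, 21)
obs 11: x=5 → posterior Gamma(40, 22)
obs 12: x=1 → posterior Gamma(41, 23)
obs 13: x=1 → posterior Gamma(42, 24)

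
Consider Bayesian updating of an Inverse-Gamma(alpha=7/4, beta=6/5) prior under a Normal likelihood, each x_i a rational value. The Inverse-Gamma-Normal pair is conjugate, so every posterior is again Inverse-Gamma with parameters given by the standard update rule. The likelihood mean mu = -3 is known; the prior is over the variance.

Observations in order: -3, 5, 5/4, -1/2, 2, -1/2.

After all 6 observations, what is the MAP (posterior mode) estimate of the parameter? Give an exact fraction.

obs 1: x=-3 → posterior Inverse-Gamma(9/4, 6/5)
obs 2: x=5 → posterior Inverse-Gamma(11/4, 166/5)
obs 3: x=5/4 → posterior Inverse-Gamma(13/4, 6757/160)
obs 4: x=-1/2 → posterior Inverse-Gamma(15/4, 7257/160)
obs 5: x=2 → posterior Inverse-Gamma(17/4, 9257/160)
obs 6: x=-1/2 → posterior Inverse-Gamma(19/4, 9757/160)

9757/920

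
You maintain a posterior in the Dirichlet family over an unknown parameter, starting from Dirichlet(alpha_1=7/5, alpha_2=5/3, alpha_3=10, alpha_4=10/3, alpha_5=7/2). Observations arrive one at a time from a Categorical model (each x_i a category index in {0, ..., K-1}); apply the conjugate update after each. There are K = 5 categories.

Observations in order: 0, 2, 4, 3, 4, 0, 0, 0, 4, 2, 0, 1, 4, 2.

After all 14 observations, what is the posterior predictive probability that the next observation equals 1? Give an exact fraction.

80/1017

obs 1: x=0 → posterior Dirichlet(12/5, 5/3, 10, 10/3, 7/2)
obs 2: x=2 → posterior Dirichlet(12/5, 5/3, 11, 10/3, 7/2)
obs 3: x=4 → posterior Dirichlet(12/5, 5/3, 11, 10/3, 9/2)
obs 4: x=3 → posterior Dirichlet(12/5, 5/3, 11, 13/3, 9/2)
obs 5: x=4 → posterior Dirichlet(12/5, 5/3, 11, 13/3, 11/2)
obs 6: x=0 → posterior Dirichlet(17/5, 5/3, 11, 13/3, 11/2)
obs 7: x=0 → posterior Dirichlet(22/5, 5/3, 11, 13/3, 11/2)
obs 8: x=0 → posterior Dirichlet(27/5, 5/3, 11, 13/3, 11/2)
obs 9: x=4 → posterior Dirichlet(27/5, 5/3, 11, 13/3, 13/2)
obs 10: x=2 → posterior Dirichlet(27/5, 5/3, 12, 13/3, 13/2)
obs 11: x=0 → posterior Dirichlet(32/5, 5/3, 12, 13/3, 13/2)
obs 12: x=1 → posterior Dirichlet(32/5, 8/3, 12, 13/3, 13/2)
obs 13: x=4 → posterior Dirichlet(32/5, 8/3, 12, 13/3, 15/2)
obs 14: x=2 → posterior Dirichlet(32/5, 8/3, 13, 13/3, 15/2)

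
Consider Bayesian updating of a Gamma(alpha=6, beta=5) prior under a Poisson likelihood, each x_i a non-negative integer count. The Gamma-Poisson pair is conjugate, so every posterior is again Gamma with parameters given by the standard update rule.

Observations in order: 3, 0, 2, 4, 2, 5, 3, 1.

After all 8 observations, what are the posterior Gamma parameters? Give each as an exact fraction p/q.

alpha=26, beta=13

obs 1: x=3 → posterior Gamma(9, 6)
obs 2: x=0 → posterior Gamma(9, 7)
obs 3: x=2 → posterior Gamma(11, 8)
obs 4: x=4 → posterior Gamma(15, 9)
obs 5: x=2 → posterior Gamma(17, 10)
obs 6: x=5 → posterior Gamma(22, 11)
obs 7: x=3 → posterior Gamma(25, 12)
obs 8: x=1 → posterior Gamma(26, 13)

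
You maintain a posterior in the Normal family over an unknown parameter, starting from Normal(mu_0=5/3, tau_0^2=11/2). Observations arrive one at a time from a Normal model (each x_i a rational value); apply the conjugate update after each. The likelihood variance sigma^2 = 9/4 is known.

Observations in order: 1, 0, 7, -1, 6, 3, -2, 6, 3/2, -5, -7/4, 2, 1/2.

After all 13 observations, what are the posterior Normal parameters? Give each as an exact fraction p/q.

obs 1: x=1 → posterior Normal(37/31, 99/62)
obs 2: x=0 → posterior Normal(37/53, 99/106)
obs 3: x=7 → posterior Normal(191/75, 33/50)
obs 4: x=-1 → posterior Normal(169/97, 99/194)
obs 5: x=6 → posterior Normal(43/17, 99/238)
obs 6: x=3 → posterior Normal(367/141, 33/94)
obs 7: x=-2 → posterior Normal(323/163, 99/326)
obs 8: x=6 → posterior Normal(91/37, 99/370)
obs 9: x=3/2 → posterior Normal(488/207, 11/46)
obs 10: x=-5 → posterior Normal(378/229, 99/458)
obs 11: x=-7/4 → posterior Normal(679/502, 99/502)
obs 12: x=2 → posterior Normal(59/42, 33/182)
obs 13: x=1/2 → posterior Normal(789/590, 99/590)

mu_0=789/590, tau_0^2=99/590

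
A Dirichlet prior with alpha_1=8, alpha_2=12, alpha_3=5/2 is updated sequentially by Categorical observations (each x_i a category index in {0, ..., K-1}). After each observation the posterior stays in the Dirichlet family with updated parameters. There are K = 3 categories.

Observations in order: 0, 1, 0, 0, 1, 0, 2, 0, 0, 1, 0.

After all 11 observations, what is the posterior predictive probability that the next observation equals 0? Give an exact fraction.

obs 1: x=0 → posterior Dirichlet(9, 12, 5/2)
obs 2: x=1 → posterior Dirichlet(9, 13, 5/2)
obs 3: x=0 → posterior Dirichlet(10, 13, 5/2)
obs 4: x=0 → posterior Dirichlet(11, 13, 5/2)
obs 5: x=1 → posterior Dirichlet(11, 14, 5/2)
obs 6: x=0 → posterior Dirichlet(12, 14, 5/2)
obs 7: x=2 → posterior Dirichlet(12, 14, 7/2)
obs 8: x=0 → posterior Dirichlet(13, 14, 7/2)
obs 9: x=0 → posterior Dirichlet(14, 14, 7/2)
obs 10: x=1 → posterior Dirichlet(14, 15, 7/2)
obs 11: x=0 → posterior Dirichlet(15, 15, 7/2)

30/67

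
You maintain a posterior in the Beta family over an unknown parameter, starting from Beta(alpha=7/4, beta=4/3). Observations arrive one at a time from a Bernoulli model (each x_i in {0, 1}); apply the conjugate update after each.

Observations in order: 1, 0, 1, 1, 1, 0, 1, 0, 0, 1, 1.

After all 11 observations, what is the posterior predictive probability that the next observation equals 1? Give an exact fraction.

obs 1: x=1 → posterior Beta(11/4, 4/3)
obs 2: x=0 → posterior Beta(11/4, 7/3)
obs 3: x=1 → posterior Beta(15/4, 7/3)
obs 4: x=1 → posterior Beta(19/4, 7/3)
obs 5: x=1 → posterior Beta(23/4, 7/3)
obs 6: x=0 → posterior Beta(23/4, 10/3)
obs 7: x=1 → posterior Beta(27/4, 10/3)
obs 8: x=0 → posterior Beta(27/4, 13/3)
obs 9: x=0 → posterior Beta(27/4, 16/3)
obs 10: x=1 → posterior Beta(31/4, 16/3)
obs 11: x=1 → posterior Beta(35/4, 16/3)

105/169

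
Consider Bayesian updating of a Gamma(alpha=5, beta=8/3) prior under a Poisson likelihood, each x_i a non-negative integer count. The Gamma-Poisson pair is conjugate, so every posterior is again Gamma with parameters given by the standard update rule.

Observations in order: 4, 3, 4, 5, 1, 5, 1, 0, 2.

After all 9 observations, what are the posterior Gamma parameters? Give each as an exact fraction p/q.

obs 1: x=4 → posterior Gamma(9, 11/3)
obs 2: x=3 → posterior Gamma(12, 14/3)
obs 3: x=4 → posterior Gamma(16, 17/3)
obs 4: x=5 → posterior Gamma(21, 20/3)
obs 5: x=1 → posterior Gamma(22, 23/3)
obs 6: x=5 → posterior Gamma(27, 26/3)
obs 7: x=1 → posterior Gamma(28, 29/3)
obs 8: x=0 → posterior Gamma(28, 32/3)
obs 9: x=2 → posterior Gamma(30, 35/3)

alpha=30, beta=35/3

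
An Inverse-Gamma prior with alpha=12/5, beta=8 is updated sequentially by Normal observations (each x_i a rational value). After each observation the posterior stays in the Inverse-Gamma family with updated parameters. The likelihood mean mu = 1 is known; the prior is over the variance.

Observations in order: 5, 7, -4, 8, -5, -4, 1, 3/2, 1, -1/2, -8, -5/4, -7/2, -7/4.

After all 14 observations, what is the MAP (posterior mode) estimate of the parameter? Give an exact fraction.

12775/832

obs 1: x=5 → posterior Inverse-Gamma(29/10, 16)
obs 2: x=7 → posterior Inverse-Gamma(17/5, 34)
obs 3: x=-4 → posterior Inverse-Gamma(39/10, 93/2)
obs 4: x=8 → posterior Inverse-Gamma(22/5, 71)
obs 5: x=-5 → posterior Inverse-Gamma(49/10, 89)
obs 6: x=-4 → posterior Inverse-Gamma(27/5, 203/2)
obs 7: x=1 → posterior Inverse-Gamma(59/10, 203/2)
obs 8: x=3/2 → posterior Inverse-Gamma(32/5, 813/8)
obs 9: x=1 → posterior Inverse-Gamma(69/10, 813/8)
obs 10: x=-1/2 → posterior Inverse-Gamma(37/5, 411/4)
obs 11: x=-8 → posterior Inverse-Gamma(79/10, 573/4)
obs 12: x=-5/4 → posterior Inverse-Gamma(42/5, 4665/32)
obs 13: x=-7/2 → posterior Inverse-Gamma(89/10, 4989/32)
obs 14: x=-7/4 → posterior Inverse-Gamma(47/5, 2555/16)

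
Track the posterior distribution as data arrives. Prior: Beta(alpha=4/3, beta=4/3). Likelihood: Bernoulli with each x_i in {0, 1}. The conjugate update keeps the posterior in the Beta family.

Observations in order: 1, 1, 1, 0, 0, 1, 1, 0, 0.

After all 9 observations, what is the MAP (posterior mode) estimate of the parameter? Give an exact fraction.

obs 1: x=1 → posterior Beta(7/3, 4/3)
obs 2: x=1 → posterior Beta(10/3, 4/3)
obs 3: x=1 → posterior Beta(13/3, 4/3)
obs 4: x=0 → posterior Beta(13/3, 7/3)
obs 5: x=0 → posterior Beta(13/3, 10/3)
obs 6: x=1 → posterior Beta(16/3, 10/3)
obs 7: x=1 → posterior Beta(19/3, 10/3)
obs 8: x=0 → posterior Beta(19/3, 13/3)
obs 9: x=0 → posterior Beta(19/3, 16/3)

16/29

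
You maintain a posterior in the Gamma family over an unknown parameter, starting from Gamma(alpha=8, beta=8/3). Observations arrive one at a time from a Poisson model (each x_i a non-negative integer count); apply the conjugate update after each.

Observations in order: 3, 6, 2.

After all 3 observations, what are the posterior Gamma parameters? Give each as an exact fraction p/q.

alpha=19, beta=17/3

obs 1: x=3 → posterior Gamma(11, 11/3)
obs 2: x=6 → posterior Gamma(17, 14/3)
obs 3: x=2 → posterior Gamma(19, 17/3)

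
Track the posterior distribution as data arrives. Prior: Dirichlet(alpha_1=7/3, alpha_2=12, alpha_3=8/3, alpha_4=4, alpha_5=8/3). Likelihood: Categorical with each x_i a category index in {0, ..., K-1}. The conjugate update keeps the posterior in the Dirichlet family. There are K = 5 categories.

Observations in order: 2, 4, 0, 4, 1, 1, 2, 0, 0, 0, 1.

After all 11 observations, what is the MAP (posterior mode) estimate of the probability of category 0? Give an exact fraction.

obs 1: x=2 → posterior Dirichlet(7/3, 12, 11/3, 4, 8/3)
obs 2: x=4 → posterior Dirichlet(7/3, 12, 11/3, 4, 11/3)
obs 3: x=0 → posterior Dirichlet(10/3, 12, 11/3, 4, 11/3)
obs 4: x=4 → posterior Dirichlet(10/3, 12, 11/3, 4, 14/3)
obs 5: x=1 → posterior Dirichlet(10/3, 13, 11/3, 4, 14/3)
obs 6: x=1 → posterior Dirichlet(10/3, 14, 11/3, 4, 14/3)
obs 7: x=2 → posterior Dirichlet(10/3, 14, 14/3, 4, 14/3)
obs 8: x=0 → posterior Dirichlet(13/3, 14, 14/3, 4, 14/3)
obs 9: x=0 → posterior Dirichlet(16/3, 14, 14/3, 4, 14/3)
obs 10: x=0 → posterior Dirichlet(19/3, 14, 14/3, 4, 14/3)
obs 11: x=1 → posterior Dirichlet(19/3, 15, 14/3, 4, 14/3)

16/89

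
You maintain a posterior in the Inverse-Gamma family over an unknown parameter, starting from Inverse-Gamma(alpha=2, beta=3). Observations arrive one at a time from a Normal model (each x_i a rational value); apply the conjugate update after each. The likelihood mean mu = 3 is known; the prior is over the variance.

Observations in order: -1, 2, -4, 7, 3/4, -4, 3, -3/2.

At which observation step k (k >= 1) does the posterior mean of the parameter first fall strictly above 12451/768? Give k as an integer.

obs 1: x=-1 → posterior Inverse-Gamma(5/2, 11)
obs 2: x=2 → posterior Inverse-Gamma(3, 23/2)
obs 3: x=-4 → posterior Inverse-Gamma(7/2, 36)
obs 4: x=7 → posterior Inverse-Gamma(4, 44)
obs 5: x=3/4 → posterior Inverse-Gamma(9/2, 1489/32)
obs 6: x=-4 → posterior Inverse-Gamma(5, 2273/32)
obs 7: x=3 → posterior Inverse-Gamma(11/2, 2273/32)
obs 8: x=-3/2 → posterior Inverse-Gamma(6, 2597/32)

k = 6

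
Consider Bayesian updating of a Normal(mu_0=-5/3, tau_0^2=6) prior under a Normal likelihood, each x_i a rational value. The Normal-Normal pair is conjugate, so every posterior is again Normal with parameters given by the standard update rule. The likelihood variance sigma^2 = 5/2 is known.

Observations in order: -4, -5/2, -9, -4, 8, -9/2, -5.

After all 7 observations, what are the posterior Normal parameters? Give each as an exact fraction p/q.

obs 1: x=-4 → posterior Normal(-169/51, 30/17)
obs 2: x=-5/2 → posterior Normal(-259/87, 30/29)
obs 3: x=-9 → posterior Normal(-583/123, 30/41)
obs 4: x=-4 → posterior Normal(-727/159, 30/53)
obs 5: x=8 → posterior Normal(-439/195, 6/13)
obs 6: x=-9/2 → posterior Normal(-601/231, 30/77)
obs 7: x=-5 → posterior Normal(-781/267, 30/89)

mu_0=-781/267, tau_0^2=30/89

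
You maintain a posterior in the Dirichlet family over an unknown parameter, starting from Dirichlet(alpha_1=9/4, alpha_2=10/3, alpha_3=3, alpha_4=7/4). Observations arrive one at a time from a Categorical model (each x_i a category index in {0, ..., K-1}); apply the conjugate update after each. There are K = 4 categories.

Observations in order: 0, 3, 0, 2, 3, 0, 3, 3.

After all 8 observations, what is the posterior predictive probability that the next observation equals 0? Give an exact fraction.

63/220

obs 1: x=0 → posterior Dirichlet(13/4, 10/3, 3, 7/4)
obs 2: x=3 → posterior Dirichlet(13/4, 10/3, 3, 11/4)
obs 3: x=0 → posterior Dirichlet(17/4, 10/3, 3, 11/4)
obs 4: x=2 → posterior Dirichlet(17/4, 10/3, 4, 11/4)
obs 5: x=3 → posterior Dirichlet(17/4, 10/3, 4, 15/4)
obs 6: x=0 → posterior Dirichlet(21/4, 10/3, 4, 15/4)
obs 7: x=3 → posterior Dirichlet(21/4, 10/3, 4, 19/4)
obs 8: x=3 → posterior Dirichlet(21/4, 10/3, 4, 23/4)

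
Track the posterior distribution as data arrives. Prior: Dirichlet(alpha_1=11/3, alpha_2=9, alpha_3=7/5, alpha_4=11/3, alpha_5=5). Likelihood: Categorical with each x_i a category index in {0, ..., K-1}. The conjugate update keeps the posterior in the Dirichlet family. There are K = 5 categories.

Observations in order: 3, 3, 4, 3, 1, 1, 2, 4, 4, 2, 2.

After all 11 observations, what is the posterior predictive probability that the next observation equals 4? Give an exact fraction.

60/253

obs 1: x=3 → posterior Dirichlet(11/3, 9, 7/5, 14/3, 5)
obs 2: x=3 → posterior Dirichlet(11/3, 9, 7/5, 17/3, 5)
obs 3: x=4 → posterior Dirichlet(11/3, 9, 7/5, 17/3, 6)
obs 4: x=3 → posterior Dirichlet(11/3, 9, 7/5, 20/3, 6)
obs 5: x=1 → posterior Dirichlet(11/3, 10, 7/5, 20/3, 6)
obs 6: x=1 → posterior Dirichlet(11/3, 11, 7/5, 20/3, 6)
obs 7: x=2 → posterior Dirichlet(11/3, 11, 12/5, 20/3, 6)
obs 8: x=4 → posterior Dirichlet(11/3, 11, 12/5, 20/3, 7)
obs 9: x=4 → posterior Dirichlet(11/3, 11, 12/5, 20/3, 8)
obs 10: x=2 → posterior Dirichlet(11/3, 11, 17/5, 20/3, 8)
obs 11: x=2 → posterior Dirichlet(11/3, 11, 22/5, 20/3, 8)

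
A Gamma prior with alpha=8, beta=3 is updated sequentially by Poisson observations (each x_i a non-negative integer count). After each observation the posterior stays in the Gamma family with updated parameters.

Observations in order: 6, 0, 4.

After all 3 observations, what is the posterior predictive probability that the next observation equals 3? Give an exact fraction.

115778350601994240/558545864083284007

obs 1: x=6 → posterior Gamma(14, 4)
obs 2: x=0 → posterior Gamma(14, 5)
obs 3: x=4 → posterior Gamma(18, 6)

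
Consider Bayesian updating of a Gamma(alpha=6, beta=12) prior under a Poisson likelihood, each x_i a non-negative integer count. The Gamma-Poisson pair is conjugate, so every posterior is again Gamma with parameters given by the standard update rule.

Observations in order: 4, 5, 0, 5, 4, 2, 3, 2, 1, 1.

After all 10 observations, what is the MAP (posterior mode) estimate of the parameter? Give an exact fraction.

16/11

obs 1: x=4 → posterior Gamma(10, 13)
obs 2: x=5 → posterior Gamma(15, 14)
obs 3: x=0 → posterior Gamma(15, 15)
obs 4: x=5 → posterior Gamma(20, 16)
obs 5: x=4 → posterior Gamma(24, 17)
obs 6: x=2 → posterior Gamma(26, 18)
obs 7: x=3 → posterior Gamma(29, 19)
obs 8: x=2 → posterior Gamma(31, 20)
obs 9: x=1 → posterior Gamma(32, 21)
obs 10: x=1 → posterior Gamma(33, 22)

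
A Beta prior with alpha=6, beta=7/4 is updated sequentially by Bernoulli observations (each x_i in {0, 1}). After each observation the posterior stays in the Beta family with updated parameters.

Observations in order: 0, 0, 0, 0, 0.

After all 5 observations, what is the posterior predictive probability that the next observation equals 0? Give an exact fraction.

9/17

obs 1: x=0 → posterior Beta(6, 11/4)
obs 2: x=0 → posterior Beta(6, 15/4)
obs 3: x=0 → posterior Beta(6, 19/4)
obs 4: x=0 → posterior Beta(6, 23/4)
obs 5: x=0 → posterior Beta(6, 27/4)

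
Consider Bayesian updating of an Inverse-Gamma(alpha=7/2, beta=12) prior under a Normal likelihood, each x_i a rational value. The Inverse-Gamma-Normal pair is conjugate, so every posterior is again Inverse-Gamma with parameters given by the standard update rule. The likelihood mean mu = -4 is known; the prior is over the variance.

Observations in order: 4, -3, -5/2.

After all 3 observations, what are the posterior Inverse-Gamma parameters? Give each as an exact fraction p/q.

alpha=5, beta=365/8

obs 1: x=4 → posterior Inverse-Gamma(4, 44)
obs 2: x=-3 → posterior Inverse-Gamma(9/2, 89/2)
obs 3: x=-5/2 → posterior Inverse-Gamma(5, 365/8)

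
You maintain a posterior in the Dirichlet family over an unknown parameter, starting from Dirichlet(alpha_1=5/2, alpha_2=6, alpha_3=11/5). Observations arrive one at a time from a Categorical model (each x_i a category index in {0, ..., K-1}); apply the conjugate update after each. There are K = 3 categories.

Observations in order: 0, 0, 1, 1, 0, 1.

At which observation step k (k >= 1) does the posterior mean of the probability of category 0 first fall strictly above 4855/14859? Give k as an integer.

obs 1: x=0 → posterior Dirichlet(7/2, 6, 11/5)
obs 2: x=0 → posterior Dirichlet(9/2, 6, 11/5)
obs 3: x=1 → posterior Dirichlet(9/2, 7, 11/5)
obs 4: x=1 → posterior Dirichlet(9/2, 8, 11/5)
obs 5: x=0 → posterior Dirichlet(11/2, 8, 11/5)
obs 6: x=1 → posterior Dirichlet(11/2, 9, 11/5)

k = 2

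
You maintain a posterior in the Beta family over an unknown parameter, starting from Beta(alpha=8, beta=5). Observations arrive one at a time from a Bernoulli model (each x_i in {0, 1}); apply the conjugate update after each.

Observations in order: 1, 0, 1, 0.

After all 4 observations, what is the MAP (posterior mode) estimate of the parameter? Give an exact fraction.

3/5

obs 1: x=1 → posterior Beta(9, 5)
obs 2: x=0 → posterior Beta(9, 6)
obs 3: x=1 → posterior Beta(10, 6)
obs 4: x=0 → posterior Beta(10, 7)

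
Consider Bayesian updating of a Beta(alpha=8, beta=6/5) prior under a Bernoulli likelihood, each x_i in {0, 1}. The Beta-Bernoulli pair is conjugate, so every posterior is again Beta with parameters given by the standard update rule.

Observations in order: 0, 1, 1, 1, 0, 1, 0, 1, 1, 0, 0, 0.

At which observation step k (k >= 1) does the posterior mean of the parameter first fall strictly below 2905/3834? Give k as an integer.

k = 7

obs 1: x=0 → posterior Beta(8, 11/5)
obs 2: x=1 → posterior Beta(9, 11/5)
obs 3: x=1 → posterior Beta(10, 11/5)
obs 4: x=1 → posterior Beta(11, 11/5)
obs 5: x=0 → posterior Beta(11, 16/5)
obs 6: x=1 → posterior Beta(12, 16/5)
obs 7: x=0 → posterior Beta(12, 21/5)
obs 8: x=1 → posterior Beta(13, 21/5)
obs 9: x=1 → posterior Beta(14, 21/5)
obs 10: x=0 → posterior Beta(14, 26/5)
obs 11: x=0 → posterior Beta(14, 31/5)
obs 12: x=0 → posterior Beta(14, 36/5)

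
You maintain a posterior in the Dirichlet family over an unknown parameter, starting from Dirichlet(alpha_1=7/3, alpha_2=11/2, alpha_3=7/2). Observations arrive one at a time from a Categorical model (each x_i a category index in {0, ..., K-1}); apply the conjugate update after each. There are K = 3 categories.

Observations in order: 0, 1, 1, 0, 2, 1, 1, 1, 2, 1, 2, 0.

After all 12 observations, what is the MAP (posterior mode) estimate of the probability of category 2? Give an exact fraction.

obs 1: x=0 → posterior Dirichlet(10/3, 11/2, 7/2)
obs 2: x=1 → posterior Dirichlet(10/3, 13/2, 7/2)
obs 3: x=1 → posterior Dirichlet(10/3, 15/2, 7/2)
obs 4: x=0 → posterior Dirichlet(13/3, 15/2, 7/2)
obs 5: x=2 → posterior Dirichlet(13/3, 15/2, 9/2)
obs 6: x=1 → posterior Dirichlet(13/3, 17/2, 9/2)
obs 7: x=1 → posterior Dirichlet(13/3, 19/2, 9/2)
obs 8: x=1 → posterior Dirichlet(13/3, 21/2, 9/2)
obs 9: x=2 → posterior Dirichlet(13/3, 21/2, 11/2)
obs 10: x=1 → posterior Dirichlet(13/3, 23/2, 11/2)
obs 11: x=2 → posterior Dirichlet(13/3, 23/2, 13/2)
obs 12: x=0 → posterior Dirichlet(16/3, 23/2, 13/2)

33/122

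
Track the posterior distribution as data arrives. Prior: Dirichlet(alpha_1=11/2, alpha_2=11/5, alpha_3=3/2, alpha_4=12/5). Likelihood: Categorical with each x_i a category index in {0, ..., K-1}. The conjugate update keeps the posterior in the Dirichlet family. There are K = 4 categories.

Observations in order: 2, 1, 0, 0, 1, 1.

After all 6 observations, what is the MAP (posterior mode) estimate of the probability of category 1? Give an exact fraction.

21/68

obs 1: x=2 → posterior Dirichlet(11/2, 11/5, 5/2, 12/5)
obs 2: x=1 → posterior Dirichlet(11/2, 16/5, 5/2, 12/5)
obs 3: x=0 → posterior Dirichlet(13/2, 16/5, 5/2, 12/5)
obs 4: x=0 → posterior Dirichlet(15/2, 16/5, 5/2, 12/5)
obs 5: x=1 → posterior Dirichlet(15/2, 21/5, 5/2, 12/5)
obs 6: x=1 → posterior Dirichlet(15/2, 26/5, 5/2, 12/5)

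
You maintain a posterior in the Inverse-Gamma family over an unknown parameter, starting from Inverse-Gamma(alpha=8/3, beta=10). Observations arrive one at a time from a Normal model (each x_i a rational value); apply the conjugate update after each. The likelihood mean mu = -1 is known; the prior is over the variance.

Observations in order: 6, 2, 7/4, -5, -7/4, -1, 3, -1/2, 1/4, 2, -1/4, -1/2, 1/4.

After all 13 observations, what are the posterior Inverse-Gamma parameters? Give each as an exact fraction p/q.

alpha=55/6, beta=2101/32

obs 1: x=6 → posterior Inverse-Gamma(19/6, 69/2)
obs 2: x=2 → posterior Inverse-Gamma(11/3, 39)
obs 3: x=7/4 → posterior Inverse-Gamma(25/6, 1369/32)
obs 4: x=-5 → posterior Inverse-Gamma(14/3, 1625/32)
obs 5: x=-7/4 → posterior Inverse-Gamma(31/6, 817/16)
obs 6: x=-1 → posterior Inverse-Gamma(17/3, 817/16)
obs 7: x=3 → posterior Inverse-Gamma(37/6, 945/16)
obs 8: x=-1/2 → posterior Inverse-Gamma(20/3, 947/16)
obs 9: x=1/4 → posterior Inverse-Gamma(43/6, 1919/32)
obs 10: x=2 → posterior Inverse-Gamma(23/3, 2063/32)
obs 11: x=-1/4 → posterior Inverse-Gamma(49/6, 259/4)
obs 12: x=-1/2 → posterior Inverse-Gamma(26/3, 519/8)
obs 13: x=1/4 → posterior Inverse-Gamma(55/6, 2101/32)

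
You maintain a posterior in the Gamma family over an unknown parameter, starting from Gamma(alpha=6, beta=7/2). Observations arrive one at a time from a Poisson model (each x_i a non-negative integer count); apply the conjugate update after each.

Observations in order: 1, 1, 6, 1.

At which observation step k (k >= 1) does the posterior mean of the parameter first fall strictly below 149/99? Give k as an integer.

k = 2

obs 1: x=1 → posterior Gamma(7, 9/2)
obs 2: x=1 → posterior Gamma(8, 11/2)
obs 3: x=6 → posterior Gamma(14, 13/2)
obs 4: x=1 → posterior Gamma(15, 15/2)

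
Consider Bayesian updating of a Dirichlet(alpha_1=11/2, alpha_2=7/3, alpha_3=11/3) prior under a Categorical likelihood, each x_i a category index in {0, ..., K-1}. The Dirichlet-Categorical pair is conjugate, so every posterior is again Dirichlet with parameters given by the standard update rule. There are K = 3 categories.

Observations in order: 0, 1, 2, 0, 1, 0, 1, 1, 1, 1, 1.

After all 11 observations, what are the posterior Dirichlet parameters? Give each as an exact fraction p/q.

alpha_1=17/2, alpha_2=28/3, alpha_3=14/3

obs 1: x=0 → posterior Dirichlet(13/2, 7/3, 11/3)
obs 2: x=1 → posterior Dirichlet(13/2, 10/3, 11/3)
obs 3: x=2 → posterior Dirichlet(13/2, 10/3, 14/3)
obs 4: x=0 → posterior Dirichlet(15/2, 10/3, 14/3)
obs 5: x=1 → posterior Dirichlet(15/2, 13/3, 14/3)
obs 6: x=0 → posterior Dirichlet(17/2, 13/3, 14/3)
obs 7: x=1 → posterior Dirichlet(17/2, 16/3, 14/3)
obs 8: x=1 → posterior Dirichlet(17/2, 19/3, 14/3)
obs 9: x=1 → posterior Dirichlet(17/2, 22/3, 14/3)
obs 10: x=1 → posterior Dirichlet(17/2, 25/3, 14/3)
obs 11: x=1 → posterior Dirichlet(17/2, 28/3, 14/3)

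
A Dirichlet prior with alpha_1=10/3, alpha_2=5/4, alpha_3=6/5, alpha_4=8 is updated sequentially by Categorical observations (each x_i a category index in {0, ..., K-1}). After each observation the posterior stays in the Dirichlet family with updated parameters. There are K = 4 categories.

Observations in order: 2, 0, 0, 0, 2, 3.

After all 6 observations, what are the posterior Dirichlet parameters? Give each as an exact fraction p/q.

alpha_1=19/3, alpha_2=5/4, alpha_3=16/5, alpha_4=9

obs 1: x=2 → posterior Dirichlet(10/3, 5/4, 11/5, 8)
obs 2: x=0 → posterior Dirichlet(13/3, 5/4, 11/5, 8)
obs 3: x=0 → posterior Dirichlet(16/3, 5/4, 11/5, 8)
obs 4: x=0 → posterior Dirichlet(19/3, 5/4, 11/5, 8)
obs 5: x=2 → posterior Dirichlet(19/3, 5/4, 16/5, 8)
obs 6: x=3 → posterior Dirichlet(19/3, 5/4, 16/5, 9)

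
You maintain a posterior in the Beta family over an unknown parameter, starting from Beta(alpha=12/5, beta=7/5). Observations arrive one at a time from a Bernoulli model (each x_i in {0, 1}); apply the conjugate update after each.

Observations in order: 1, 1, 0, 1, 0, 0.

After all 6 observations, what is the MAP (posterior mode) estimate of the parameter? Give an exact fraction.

22/39

obs 1: x=1 → posterior Beta(17/5, 7/5)
obs 2: x=1 → posterior Beta(22/5, 7/5)
obs 3: x=0 → posterior Beta(22/5, 12/5)
obs 4: x=1 → posterior Beta(27/5, 12/5)
obs 5: x=0 → posterior Beta(27/5, 17/5)
obs 6: x=0 → posterior Beta(27/5, 22/5)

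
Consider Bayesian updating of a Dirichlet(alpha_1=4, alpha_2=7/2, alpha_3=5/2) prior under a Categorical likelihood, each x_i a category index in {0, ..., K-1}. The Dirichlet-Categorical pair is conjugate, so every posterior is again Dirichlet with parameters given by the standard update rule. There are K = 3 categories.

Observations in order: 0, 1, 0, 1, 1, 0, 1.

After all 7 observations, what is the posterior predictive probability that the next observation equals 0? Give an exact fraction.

7/17

obs 1: x=0 → posterior Dirichlet(5, 7/2, 5/2)
obs 2: x=1 → posterior Dirichlet(5, 9/2, 5/2)
obs 3: x=0 → posterior Dirichlet(6, 9/2, 5/2)
obs 4: x=1 → posterior Dirichlet(6, 11/2, 5/2)
obs 5: x=1 → posterior Dirichlet(6, 13/2, 5/2)
obs 6: x=0 → posterior Dirichlet(7, 13/2, 5/2)
obs 7: x=1 → posterior Dirichlet(7, 15/2, 5/2)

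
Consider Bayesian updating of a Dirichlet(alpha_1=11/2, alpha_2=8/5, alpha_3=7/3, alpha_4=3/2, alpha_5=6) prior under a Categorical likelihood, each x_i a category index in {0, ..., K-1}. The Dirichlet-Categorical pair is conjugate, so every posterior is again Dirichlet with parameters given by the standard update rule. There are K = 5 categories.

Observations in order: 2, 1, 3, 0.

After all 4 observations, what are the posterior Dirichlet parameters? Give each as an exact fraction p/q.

obs 1: x=2 → posterior Dirichlet(11/2, 8/5, 10/3, 3/2, 6)
obs 2: x=1 → posterior Dirichlet(11/2, 13/5, 10/3, 3/2, 6)
obs 3: x=3 → posterior Dirichlet(11/2, 13/5, 10/3, 5/2, 6)
obs 4: x=0 → posterior Dirichlet(13/2, 13/5, 10/3, 5/2, 6)

alpha_1=13/2, alpha_2=13/5, alpha_3=10/3, alpha_4=5/2, alpha_5=6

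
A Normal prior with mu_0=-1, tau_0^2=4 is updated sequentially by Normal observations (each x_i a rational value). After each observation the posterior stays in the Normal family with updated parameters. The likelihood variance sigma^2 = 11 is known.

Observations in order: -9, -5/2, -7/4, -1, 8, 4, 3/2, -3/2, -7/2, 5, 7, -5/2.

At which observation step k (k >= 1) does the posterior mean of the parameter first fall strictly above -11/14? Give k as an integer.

obs 1: x=-9 → posterior Normal(-47/15, 44/15)
obs 2: x=-5/2 → posterior Normal(-3, 44/19)
obs 3: x=-7/4 → posterior Normal(-64/23, 44/23)
obs 4: x=-1 → posterior Normal(-68/27, 44/27)
obs 5: x=8 → posterior Normal(-36/31, 44/31)
obs 6: x=4 → posterior Normal(-4/7, 44/35)
obs 7: x=3/2 → posterior Normal(-14/39, 44/39)
obs 8: x=-3/2 → posterior Normal(-20/43, 44/43)
obs 9: x=-7/2 → posterior Normal(-34/47, 44/47)
obs 10: x=5 → posterior Normal(-14/51, 44/51)
obs 11: x=7 → posterior Normal(14/55, 4/5)
obs 12: x=-5/2 → posterior Normal(4/59, 44/59)

k = 6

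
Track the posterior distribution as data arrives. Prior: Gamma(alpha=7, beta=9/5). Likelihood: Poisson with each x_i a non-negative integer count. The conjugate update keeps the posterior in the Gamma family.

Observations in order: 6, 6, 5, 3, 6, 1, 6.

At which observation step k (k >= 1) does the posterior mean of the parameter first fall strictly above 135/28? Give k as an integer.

obs 1: x=6 → posterior Gamma(13, 14/5)
obs 2: x=6 → posterior Gamma(19, 19/5)
obs 3: x=5 → posterior Gamma(24, 24/5)
obs 4: x=3 → posterior Gamma(27, 29/5)
obs 5: x=6 → posterior Gamma(33, 34/5)
obs 6: x=1 → posterior Gamma(34, 39/5)
obs 7: x=6 → posterior Gamma(40, 44/5)

k = 2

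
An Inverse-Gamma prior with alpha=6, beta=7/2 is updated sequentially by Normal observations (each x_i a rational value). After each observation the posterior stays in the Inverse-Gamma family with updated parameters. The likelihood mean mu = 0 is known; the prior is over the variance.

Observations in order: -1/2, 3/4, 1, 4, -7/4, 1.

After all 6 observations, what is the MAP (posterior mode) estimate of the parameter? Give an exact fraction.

obs 1: x=-1/2 → posterior Inverse-Gamma(13/2, 29/8)
obs 2: x=3/4 → posterior Inverse-Gamma(7, 125/32)
obs 3: x=1 → posterior Inverse-Gamma(15/2, 141/32)
obs 4: x=4 → posterior Inverse-Gamma(8, 397/32)
obs 5: x=-7/4 → posterior Inverse-Gamma(17/2, 223/16)
obs 6: x=1 → posterior Inverse-Gamma(9, 231/16)

231/160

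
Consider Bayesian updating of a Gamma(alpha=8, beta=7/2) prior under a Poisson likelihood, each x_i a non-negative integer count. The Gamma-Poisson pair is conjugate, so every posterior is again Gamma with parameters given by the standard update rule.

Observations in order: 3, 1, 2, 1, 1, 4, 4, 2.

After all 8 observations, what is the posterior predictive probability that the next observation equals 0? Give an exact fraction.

254052654154149545721997685422868689/2220446049250313080847263336181640625

obs 1: x=3 → posterior Gamma(11, 9/2)
obs 2: x=1 → posterior Gamma(12, 11/2)
obs 3: x=2 → posterior Gamma(14, 13/2)
obs 4: x=1 → posterior Gamma(15, 15/2)
obs 5: x=1 → posterior Gamma(16, 17/2)
obs 6: x=4 → posterior Gamma(20, 19/2)
obs 7: x=4 → posterior Gamma(24, 21/2)
obs 8: x=2 → posterior Gamma(26, 23/2)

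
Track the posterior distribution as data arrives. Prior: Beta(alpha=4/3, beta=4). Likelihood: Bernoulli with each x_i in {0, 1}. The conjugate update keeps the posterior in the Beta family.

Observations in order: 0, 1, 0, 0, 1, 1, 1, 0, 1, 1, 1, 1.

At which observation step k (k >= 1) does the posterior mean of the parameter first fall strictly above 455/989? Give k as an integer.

obs 1: x=0 → posterior Beta(4/3, 5)
obs 2: x=1 → posterior Beta(7/3, 5)
obs 3: x=0 → posterior Beta(7/3, 6)
obs 4: x=0 → posterior Beta(7/3, 7)
obs 5: x=1 → posterior Beta(10/3, 7)
obs 6: x=1 → posterior Beta(13/3, 7)
obs 7: x=1 → posterior Beta(16/3, 7)
obs 8: x=0 → posterior Beta(16/3, 8)
obs 9: x=1 → posterior Beta(19/3, 8)
obs 10: x=1 → posterior Beta(22/3, 8)
obs 11: x=1 → posterior Beta(25/3, 8)
obs 12: x=1 → posterior Beta(28/3, 8)

k = 10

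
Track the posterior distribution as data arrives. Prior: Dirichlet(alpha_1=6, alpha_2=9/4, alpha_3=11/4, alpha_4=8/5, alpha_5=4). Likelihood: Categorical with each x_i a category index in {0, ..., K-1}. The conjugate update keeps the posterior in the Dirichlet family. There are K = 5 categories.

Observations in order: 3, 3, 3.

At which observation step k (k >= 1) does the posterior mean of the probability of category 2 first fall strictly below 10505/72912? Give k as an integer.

k = 3

obs 1: x=3 → posterior Dirichlet(6, 9/4, 11/4, 13/5, 4)
obs 2: x=3 → posterior Dirichlet(6, 9/4, 11/4, 18/5, 4)
obs 3: x=3 → posterior Dirichlet(6, 9/4, 11/4, 23/5, 4)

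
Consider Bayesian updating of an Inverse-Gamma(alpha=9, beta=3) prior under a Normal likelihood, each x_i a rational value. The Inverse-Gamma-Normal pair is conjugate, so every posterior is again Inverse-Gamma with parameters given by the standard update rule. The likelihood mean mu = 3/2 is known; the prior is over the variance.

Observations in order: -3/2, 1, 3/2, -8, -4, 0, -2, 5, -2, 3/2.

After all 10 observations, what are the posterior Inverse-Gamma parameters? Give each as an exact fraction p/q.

alpha=14, beta=699/8

obs 1: x=-3/2 → posterior Inverse-Gamma(19/2, 15/2)
obs 2: x=1 → posterior Inverse-Gamma(10, 61/8)
obs 3: x=3/2 → posterior Inverse-Gamma(21/2, 61/8)
obs 4: x=-8 → posterior Inverse-Gamma(11, 211/4)
obs 5: x=-4 → posterior Inverse-Gamma(23/2, 543/8)
obs 6: x=0 → posterior Inverse-Gamma(12, 69)
obs 7: x=-2 → posterior Inverse-Gamma(25/2, 601/8)
obs 8: x=5 → posterior Inverse-Gamma(13, 325/4)
obs 9: x=-2 → posterior Inverse-Gamma(27/2, 699/8)
obs 10: x=3/2 → posterior Inverse-Gamma(14, 699/8)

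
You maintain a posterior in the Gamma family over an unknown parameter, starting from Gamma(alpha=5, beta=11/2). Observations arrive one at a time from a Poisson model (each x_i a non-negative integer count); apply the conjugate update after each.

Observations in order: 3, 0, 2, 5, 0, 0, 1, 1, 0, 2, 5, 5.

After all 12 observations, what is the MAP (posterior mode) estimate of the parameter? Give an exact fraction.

8/5

obs 1: x=3 → posterior Gamma(8, 13/2)
obs 2: x=0 → posterior Gamma(8, 15/2)
obs 3: x=2 → posterior Gamma(10, 17/2)
obs 4: x=5 → posterior Gamma(15, 19/2)
obs 5: x=0 → posterior Gamma(15, 21/2)
obs 6: x=0 → posterior Gamma(15, 23/2)
obs 7: x=1 → posterior Gamma(16, 25/2)
obs 8: x=1 → posterior Gamma(17, 27/2)
obs 9: x=0 → posterior Gamma(17, 29/2)
obs 10: x=2 → posterior Gamma(19, 31/2)
obs 11: x=5 → posterior Gamma(24, 33/2)
obs 12: x=5 → posterior Gamma(29, 35/2)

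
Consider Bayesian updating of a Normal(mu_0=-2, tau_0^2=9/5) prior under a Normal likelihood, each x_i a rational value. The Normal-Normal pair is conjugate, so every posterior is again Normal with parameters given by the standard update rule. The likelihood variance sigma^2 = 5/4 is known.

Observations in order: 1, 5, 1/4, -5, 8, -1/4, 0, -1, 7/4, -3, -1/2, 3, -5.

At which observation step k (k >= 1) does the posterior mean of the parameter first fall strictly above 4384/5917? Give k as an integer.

obs 1: x=1 → posterior Normal(-14/61, 45/61)
obs 2: x=5 → posterior Normal(166/97, 45/97)
obs 3: x=1/4 → posterior Normal(25/19, 45/133)
obs 4: x=-5 → posterior Normal(-5/169, 45/169)
obs 5: x=8 → posterior Normal(283/205, 9/41)
obs 6: x=-1/4 → posterior Normal(274/241, 45/241)
obs 7: x=0 → posterior Normal(274/277, 45/277)
obs 8: x=-1 → posterior Normal(238/313, 45/313)
obs 9: x=7/4 → posterior Normal(301/349, 45/349)
obs 10: x=-3 → posterior Normal(193/385, 9/77)
obs 11: x=-1/2 → posterior Normal(175/421, 45/421)
obs 12: x=3 → posterior Normal(283/457, 45/457)
obs 13: x=-5 → posterior Normal(103/493, 45/493)

k = 2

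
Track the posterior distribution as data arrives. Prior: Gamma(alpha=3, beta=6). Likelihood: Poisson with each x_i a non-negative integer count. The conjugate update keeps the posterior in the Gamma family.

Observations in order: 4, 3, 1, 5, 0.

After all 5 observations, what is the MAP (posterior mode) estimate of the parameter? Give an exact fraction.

15/11

obs 1: x=4 → posterior Gamma(7, 7)
obs 2: x=3 → posterior Gamma(10, 8)
obs 3: x=1 → posterior Gamma(11, 9)
obs 4: x=5 → posterior Gamma(16, 10)
obs 5: x=0 → posterior Gamma(16, 11)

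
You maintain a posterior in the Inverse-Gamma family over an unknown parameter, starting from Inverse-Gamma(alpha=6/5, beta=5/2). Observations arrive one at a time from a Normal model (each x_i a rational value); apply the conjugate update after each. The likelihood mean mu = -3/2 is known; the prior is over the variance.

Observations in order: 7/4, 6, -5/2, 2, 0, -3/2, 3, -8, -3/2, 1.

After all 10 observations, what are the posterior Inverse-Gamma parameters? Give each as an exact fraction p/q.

alpha=31/5, beta=2497/32

obs 1: x=7/4 → posterior Inverse-Gamma(17/10, 249/32)
obs 2: x=6 → posterior Inverse-Gamma(11/5, 1149/32)
obs 3: x=-5/2 → posterior Inverse-Gamma(27/10, 1165/32)
obs 4: x=2 → posterior Inverse-Gamma(16/5, 1361/32)
obs 5: x=0 → posterior Inverse-Gamma(37/10, 1397/32)
obs 6: x=-3/2 → posterior Inverse-Gamma(21/5, 1397/32)
obs 7: x=3 → posterior Inverse-Gamma(47/10, 1721/32)
obs 8: x=-8 → posterior Inverse-Gamma(26/5, 2397/32)
obs 9: x=-3/2 → posterior Inverse-Gamma(57/10, 2397/32)
obs 10: x=1 → posterior Inverse-Gamma(31/5, 2497/32)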